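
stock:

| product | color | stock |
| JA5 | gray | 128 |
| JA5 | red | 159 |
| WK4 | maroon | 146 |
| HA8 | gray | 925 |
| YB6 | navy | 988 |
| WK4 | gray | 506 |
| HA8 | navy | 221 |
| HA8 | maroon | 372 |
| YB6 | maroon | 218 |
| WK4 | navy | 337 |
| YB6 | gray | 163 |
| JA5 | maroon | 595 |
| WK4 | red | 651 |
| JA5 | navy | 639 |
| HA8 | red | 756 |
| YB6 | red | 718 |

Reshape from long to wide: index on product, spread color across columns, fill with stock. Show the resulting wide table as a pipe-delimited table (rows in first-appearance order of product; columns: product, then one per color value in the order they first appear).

| product | gray | red | maroon | navy |
| JA5 | 128 | 159 | 595 | 639 |
| WK4 | 506 | 651 | 146 | 337 |
| HA8 | 925 | 756 | 372 | 221 |
| YB6 | 163 | 718 | 218 | 988 |

Columns: product plus the 4 distinct color values (gray, red, maroon, navy).
For example, row JA5 column gray takes stock=128 from the long row (JA5, gray).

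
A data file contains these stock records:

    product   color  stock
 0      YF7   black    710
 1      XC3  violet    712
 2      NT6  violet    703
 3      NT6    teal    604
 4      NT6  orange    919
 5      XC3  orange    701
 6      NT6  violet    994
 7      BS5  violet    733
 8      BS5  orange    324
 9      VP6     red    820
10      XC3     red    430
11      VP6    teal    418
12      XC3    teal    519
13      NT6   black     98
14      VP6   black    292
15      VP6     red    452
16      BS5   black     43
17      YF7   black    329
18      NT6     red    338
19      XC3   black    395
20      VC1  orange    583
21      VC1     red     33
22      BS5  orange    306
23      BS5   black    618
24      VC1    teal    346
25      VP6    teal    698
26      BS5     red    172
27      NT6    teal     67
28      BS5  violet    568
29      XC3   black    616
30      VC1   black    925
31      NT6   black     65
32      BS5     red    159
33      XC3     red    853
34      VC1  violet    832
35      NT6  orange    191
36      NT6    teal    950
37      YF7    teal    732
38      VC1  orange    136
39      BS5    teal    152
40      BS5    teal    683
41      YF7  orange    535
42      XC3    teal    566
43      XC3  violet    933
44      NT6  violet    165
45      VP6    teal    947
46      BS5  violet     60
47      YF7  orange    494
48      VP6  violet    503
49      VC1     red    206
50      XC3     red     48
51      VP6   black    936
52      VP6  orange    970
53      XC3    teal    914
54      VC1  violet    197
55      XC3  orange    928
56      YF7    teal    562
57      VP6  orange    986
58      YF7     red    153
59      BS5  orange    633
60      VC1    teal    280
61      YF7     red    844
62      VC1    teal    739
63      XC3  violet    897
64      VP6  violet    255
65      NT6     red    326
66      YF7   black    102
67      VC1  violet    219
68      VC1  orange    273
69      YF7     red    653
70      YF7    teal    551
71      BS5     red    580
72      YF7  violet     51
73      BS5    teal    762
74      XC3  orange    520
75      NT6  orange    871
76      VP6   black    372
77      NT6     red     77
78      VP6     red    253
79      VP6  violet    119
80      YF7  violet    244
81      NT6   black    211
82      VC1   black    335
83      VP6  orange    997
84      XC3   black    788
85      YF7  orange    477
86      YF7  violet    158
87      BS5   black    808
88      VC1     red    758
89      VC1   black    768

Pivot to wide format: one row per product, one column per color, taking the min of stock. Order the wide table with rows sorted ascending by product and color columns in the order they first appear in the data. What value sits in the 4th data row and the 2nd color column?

With rows sorted ascending by product, row 4 is product=VP6. color columns in first-appearance order: black, violet, teal, orange, red; column 2 is violet.
Long rows with product=VP6, color=violet: min(503, 255, 119) = 119.

119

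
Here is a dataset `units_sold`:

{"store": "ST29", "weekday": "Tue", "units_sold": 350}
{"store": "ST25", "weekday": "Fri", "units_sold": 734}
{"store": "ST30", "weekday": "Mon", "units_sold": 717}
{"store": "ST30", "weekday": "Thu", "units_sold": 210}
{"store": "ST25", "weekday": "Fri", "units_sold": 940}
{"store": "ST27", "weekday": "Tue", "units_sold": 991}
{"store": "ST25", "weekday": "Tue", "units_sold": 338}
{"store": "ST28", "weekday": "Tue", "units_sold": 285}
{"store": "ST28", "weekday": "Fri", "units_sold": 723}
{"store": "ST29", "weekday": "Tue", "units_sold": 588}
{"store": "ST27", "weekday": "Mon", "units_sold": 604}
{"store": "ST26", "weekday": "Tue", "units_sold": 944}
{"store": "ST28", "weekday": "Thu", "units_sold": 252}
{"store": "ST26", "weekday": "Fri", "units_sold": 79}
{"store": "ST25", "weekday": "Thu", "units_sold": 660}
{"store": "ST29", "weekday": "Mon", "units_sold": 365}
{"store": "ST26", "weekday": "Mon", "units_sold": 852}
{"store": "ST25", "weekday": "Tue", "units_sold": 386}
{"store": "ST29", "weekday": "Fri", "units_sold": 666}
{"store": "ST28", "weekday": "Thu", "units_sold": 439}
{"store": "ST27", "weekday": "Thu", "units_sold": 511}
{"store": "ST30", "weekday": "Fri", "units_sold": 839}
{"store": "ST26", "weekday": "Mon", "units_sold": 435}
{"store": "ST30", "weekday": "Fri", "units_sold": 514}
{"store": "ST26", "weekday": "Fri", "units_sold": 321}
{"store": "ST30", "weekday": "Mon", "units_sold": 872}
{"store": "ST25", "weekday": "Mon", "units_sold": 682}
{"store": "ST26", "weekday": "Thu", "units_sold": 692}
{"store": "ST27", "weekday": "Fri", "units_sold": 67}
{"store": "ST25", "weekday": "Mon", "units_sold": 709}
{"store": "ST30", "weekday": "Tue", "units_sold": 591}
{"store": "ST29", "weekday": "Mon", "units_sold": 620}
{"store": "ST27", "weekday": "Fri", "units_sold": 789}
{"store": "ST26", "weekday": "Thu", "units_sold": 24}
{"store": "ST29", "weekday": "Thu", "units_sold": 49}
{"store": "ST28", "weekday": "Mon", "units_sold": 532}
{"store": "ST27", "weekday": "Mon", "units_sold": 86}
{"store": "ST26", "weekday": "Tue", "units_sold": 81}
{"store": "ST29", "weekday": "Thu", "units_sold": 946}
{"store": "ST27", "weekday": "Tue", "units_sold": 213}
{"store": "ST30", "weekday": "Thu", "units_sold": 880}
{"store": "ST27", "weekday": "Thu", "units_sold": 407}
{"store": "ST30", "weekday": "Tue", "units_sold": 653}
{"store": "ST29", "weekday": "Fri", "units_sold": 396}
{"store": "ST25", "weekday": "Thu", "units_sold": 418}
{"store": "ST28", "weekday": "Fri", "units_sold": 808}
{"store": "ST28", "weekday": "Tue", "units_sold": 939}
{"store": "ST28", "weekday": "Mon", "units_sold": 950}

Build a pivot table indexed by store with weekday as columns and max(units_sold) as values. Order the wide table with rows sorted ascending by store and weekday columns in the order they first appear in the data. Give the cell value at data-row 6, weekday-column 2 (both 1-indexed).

839

With rows sorted ascending by store, row 6 is store=ST30. weekday columns in first-appearance order: Tue, Fri, Mon, Thu; column 2 is Fri.
Long rows with store=ST30, weekday=Fri: max(839, 514) = 839.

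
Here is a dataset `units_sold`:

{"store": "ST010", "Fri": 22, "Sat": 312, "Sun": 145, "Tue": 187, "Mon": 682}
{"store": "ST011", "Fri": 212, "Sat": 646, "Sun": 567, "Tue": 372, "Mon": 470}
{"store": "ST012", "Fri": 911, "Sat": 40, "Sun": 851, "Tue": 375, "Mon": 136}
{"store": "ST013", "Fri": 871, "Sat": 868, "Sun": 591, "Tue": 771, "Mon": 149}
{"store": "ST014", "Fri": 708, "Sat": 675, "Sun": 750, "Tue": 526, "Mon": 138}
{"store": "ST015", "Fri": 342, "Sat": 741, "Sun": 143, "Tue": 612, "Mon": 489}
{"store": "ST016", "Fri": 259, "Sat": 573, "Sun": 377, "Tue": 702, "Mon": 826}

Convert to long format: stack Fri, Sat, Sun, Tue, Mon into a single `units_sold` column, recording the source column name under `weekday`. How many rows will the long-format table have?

35

7 store values × 5 melted columns = 35 rows.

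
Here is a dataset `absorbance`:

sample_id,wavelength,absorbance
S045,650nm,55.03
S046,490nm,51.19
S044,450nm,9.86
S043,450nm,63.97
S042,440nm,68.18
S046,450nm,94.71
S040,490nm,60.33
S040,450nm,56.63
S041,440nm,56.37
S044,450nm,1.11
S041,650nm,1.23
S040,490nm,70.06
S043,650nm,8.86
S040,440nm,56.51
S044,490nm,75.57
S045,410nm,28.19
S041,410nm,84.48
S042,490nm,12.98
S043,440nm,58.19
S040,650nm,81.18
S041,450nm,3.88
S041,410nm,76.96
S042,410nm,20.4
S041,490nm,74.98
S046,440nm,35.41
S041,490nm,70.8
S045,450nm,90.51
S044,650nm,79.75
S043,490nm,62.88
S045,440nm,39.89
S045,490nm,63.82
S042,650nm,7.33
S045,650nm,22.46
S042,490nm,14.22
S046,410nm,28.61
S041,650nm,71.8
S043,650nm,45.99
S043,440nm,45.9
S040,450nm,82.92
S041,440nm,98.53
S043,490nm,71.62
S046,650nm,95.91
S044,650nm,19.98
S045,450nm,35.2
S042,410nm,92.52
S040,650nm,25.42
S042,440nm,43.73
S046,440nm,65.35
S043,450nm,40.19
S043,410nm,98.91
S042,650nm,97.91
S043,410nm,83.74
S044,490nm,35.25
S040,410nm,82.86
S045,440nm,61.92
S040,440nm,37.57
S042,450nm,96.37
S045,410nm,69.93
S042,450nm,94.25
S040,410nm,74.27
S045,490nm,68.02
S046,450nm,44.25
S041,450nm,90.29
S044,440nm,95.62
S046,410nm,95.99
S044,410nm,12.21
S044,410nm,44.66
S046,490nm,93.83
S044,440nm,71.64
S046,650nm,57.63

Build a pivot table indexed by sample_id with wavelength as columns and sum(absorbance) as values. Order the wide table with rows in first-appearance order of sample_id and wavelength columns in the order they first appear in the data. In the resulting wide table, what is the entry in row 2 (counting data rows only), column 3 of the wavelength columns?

With rows in first-appearance order of sample_id, row 2 is sample_id=S046. wavelength columns in first-appearance order: 650nm, 490nm, 450nm, 440nm, 410nm; column 3 is 450nm.
Long rows with sample_id=S046, wavelength=450nm: 94.71 + 44.25 = 138.96.

138.96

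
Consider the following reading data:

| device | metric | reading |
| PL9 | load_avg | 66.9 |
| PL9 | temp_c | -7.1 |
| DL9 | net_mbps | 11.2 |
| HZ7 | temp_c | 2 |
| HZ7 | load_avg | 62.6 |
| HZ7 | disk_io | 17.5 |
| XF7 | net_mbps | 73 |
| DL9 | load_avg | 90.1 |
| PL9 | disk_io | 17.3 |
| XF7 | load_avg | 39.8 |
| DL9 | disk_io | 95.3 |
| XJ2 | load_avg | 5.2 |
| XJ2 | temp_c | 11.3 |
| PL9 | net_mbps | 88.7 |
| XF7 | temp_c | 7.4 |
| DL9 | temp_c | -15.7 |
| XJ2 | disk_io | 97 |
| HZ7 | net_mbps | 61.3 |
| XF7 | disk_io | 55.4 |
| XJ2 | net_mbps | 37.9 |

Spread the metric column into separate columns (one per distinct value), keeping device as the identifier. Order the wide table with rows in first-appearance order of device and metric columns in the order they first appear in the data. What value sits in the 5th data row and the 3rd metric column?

With rows in first-appearance order of device, row 5 is device=XJ2. metric columns in first-appearance order: load_avg, temp_c, net_mbps, disk_io; column 3 is net_mbps.
Long rows with device=XJ2, metric=net_mbps: reading = 37.9.

37.9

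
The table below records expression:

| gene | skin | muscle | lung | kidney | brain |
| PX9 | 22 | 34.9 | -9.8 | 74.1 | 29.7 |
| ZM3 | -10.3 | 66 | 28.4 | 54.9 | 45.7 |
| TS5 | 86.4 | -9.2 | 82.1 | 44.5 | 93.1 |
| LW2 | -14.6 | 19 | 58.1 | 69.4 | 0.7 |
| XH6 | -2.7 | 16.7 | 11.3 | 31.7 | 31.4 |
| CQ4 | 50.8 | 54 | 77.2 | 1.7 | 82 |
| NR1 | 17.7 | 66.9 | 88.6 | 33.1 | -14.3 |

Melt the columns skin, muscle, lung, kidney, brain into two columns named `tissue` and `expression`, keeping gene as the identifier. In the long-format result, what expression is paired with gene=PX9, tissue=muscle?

34.9

Unpivoting turns each (gene, wide-column) pair into one long row.
The wide cell at row PX9, column muscle holds 34.9, so the long row (PX9, muscle) has expression=34.9.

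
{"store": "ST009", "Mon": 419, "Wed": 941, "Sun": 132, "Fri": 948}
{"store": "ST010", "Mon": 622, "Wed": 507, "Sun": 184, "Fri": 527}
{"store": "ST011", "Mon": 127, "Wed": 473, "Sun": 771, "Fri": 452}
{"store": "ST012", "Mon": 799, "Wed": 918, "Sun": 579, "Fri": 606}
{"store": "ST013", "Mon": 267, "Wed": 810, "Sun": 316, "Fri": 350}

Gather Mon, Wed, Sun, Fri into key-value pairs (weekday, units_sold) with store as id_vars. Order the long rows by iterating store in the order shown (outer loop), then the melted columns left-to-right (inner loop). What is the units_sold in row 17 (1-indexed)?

267

20 rows total (5 × 4). Row 17: index ⌊(17-1)/4⌋ = 4 into store → ST013; (17-1) mod 4 = 0 into the melted columns → Mon.
So row 17 is (ST013, Mon, 267); units_sold = 267.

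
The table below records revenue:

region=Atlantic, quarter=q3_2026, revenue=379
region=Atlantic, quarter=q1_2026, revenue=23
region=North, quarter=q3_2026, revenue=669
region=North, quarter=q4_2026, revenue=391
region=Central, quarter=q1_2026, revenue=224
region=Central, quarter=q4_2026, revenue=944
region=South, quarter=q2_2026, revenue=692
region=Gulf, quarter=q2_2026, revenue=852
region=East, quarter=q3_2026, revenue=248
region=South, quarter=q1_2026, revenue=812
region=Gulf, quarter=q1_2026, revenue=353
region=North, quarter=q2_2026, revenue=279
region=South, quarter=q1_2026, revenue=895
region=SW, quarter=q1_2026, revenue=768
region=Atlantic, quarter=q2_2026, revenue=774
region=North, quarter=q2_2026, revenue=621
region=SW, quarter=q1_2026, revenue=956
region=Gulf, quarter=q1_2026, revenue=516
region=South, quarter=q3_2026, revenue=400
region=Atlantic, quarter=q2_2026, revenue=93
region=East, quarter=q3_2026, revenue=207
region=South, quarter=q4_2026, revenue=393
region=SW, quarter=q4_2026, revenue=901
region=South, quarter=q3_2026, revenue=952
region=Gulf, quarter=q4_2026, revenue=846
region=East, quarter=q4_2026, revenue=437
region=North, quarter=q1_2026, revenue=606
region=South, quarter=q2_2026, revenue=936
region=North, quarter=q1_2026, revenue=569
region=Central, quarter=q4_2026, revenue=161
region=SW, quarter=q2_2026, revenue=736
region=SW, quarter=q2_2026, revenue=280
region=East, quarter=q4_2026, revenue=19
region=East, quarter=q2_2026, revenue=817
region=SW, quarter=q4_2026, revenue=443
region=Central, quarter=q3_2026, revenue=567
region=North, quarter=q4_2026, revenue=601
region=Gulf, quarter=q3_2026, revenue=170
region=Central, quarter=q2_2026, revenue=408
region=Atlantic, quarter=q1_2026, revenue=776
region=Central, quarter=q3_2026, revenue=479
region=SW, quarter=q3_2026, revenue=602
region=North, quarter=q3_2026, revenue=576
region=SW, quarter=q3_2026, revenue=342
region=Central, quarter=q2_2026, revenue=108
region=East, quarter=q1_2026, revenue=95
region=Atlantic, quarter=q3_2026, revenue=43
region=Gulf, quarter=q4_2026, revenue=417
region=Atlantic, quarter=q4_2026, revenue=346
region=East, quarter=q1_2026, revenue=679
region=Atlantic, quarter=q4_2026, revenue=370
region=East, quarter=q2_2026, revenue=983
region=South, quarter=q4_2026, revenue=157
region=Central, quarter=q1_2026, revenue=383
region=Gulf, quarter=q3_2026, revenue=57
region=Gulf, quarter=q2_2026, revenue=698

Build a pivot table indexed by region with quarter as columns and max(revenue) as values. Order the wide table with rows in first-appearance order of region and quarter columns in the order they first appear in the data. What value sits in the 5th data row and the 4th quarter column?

With rows in first-appearance order of region, row 5 is region=Gulf. quarter columns in first-appearance order: q3_2026, q1_2026, q4_2026, q2_2026; column 4 is q2_2026.
Long rows with region=Gulf, quarter=q2_2026: max(852, 698) = 852.

852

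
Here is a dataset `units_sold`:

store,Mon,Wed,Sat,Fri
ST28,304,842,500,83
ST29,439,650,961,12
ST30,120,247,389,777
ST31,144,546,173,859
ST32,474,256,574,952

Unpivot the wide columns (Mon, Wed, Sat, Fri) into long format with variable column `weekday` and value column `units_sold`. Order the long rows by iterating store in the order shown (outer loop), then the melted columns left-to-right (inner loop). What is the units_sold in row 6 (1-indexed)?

650

20 rows total (5 × 4). Row 6: index ⌊(6-1)/4⌋ = 1 into store → ST29; (6-1) mod 4 = 1 into the melted columns → Wed.
So row 6 is (ST29, Wed, 650); units_sold = 650.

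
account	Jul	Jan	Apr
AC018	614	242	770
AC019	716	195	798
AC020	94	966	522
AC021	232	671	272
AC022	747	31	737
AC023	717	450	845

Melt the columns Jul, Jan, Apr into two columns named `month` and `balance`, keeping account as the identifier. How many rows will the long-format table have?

6 account values × 3 melted columns = 18 rows.

18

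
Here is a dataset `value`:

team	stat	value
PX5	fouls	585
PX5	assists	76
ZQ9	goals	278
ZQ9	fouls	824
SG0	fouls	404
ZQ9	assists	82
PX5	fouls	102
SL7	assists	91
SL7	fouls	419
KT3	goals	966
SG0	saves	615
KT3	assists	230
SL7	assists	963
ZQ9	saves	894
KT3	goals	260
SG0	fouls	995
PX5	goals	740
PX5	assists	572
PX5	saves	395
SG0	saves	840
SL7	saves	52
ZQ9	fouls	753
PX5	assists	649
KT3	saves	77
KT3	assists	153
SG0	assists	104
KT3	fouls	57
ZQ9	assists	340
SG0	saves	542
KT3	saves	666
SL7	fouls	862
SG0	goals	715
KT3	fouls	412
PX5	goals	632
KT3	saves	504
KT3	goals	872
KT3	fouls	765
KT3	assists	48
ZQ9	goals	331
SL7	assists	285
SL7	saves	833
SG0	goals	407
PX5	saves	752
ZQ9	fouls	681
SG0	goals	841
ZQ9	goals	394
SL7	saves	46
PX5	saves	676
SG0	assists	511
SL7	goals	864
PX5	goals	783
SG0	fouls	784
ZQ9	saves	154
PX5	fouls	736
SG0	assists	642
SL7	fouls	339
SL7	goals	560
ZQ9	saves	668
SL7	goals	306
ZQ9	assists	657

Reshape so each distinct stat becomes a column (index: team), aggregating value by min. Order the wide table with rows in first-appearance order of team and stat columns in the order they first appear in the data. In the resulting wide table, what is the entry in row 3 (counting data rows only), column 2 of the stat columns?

104

With rows in first-appearance order of team, row 3 is team=SG0. stat columns in first-appearance order: fouls, assists, goals, saves; column 2 is assists.
Long rows with team=SG0, stat=assists: min(104, 511, 642) = 104.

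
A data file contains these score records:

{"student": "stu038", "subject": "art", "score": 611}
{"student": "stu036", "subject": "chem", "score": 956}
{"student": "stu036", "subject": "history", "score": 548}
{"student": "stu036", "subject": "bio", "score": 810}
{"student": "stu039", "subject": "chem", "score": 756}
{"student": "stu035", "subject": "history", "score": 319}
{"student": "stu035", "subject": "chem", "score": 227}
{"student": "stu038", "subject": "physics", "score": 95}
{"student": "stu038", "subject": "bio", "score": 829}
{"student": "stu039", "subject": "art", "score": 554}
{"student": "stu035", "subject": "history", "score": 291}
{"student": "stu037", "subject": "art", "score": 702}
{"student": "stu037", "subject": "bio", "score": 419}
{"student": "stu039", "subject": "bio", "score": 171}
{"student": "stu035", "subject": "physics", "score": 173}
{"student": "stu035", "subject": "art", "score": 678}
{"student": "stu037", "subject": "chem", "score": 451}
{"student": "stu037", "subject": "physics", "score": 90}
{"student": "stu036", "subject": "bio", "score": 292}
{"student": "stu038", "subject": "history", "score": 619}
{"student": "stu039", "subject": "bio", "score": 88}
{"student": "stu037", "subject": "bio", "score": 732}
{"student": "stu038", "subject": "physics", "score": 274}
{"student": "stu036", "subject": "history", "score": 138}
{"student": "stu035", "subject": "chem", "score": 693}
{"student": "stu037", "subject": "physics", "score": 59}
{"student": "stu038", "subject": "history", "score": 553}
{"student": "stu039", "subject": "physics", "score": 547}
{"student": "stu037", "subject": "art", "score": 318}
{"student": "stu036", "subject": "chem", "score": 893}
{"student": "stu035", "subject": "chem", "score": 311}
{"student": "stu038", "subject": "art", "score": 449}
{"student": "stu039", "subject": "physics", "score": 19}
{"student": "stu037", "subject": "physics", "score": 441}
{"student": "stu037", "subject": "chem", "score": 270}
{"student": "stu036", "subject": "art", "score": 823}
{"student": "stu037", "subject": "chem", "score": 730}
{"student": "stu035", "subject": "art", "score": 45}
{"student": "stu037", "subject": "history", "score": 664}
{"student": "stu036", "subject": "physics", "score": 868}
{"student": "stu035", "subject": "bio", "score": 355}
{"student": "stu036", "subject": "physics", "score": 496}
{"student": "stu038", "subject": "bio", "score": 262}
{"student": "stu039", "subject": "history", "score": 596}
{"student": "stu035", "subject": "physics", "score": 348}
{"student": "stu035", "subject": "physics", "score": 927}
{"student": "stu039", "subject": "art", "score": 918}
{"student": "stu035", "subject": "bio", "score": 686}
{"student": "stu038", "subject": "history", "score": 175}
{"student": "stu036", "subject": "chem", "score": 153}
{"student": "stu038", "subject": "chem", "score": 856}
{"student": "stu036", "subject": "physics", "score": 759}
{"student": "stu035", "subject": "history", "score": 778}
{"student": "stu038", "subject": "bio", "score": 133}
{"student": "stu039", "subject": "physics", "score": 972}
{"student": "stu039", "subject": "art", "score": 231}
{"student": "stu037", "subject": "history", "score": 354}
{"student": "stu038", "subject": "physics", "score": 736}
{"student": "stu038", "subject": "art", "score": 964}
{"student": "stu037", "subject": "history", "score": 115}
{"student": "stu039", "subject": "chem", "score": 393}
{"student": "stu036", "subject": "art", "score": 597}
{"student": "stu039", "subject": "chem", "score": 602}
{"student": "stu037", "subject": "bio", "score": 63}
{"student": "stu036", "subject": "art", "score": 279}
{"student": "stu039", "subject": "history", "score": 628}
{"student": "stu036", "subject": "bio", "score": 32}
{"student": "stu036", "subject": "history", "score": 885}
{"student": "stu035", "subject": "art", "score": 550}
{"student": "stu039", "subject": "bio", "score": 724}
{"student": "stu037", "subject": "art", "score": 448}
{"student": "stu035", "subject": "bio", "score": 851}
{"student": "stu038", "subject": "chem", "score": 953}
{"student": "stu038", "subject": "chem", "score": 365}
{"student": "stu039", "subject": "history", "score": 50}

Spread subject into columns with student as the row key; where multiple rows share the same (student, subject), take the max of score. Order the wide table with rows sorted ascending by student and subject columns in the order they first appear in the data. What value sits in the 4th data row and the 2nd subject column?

953

With rows sorted ascending by student, row 4 is student=stu038. subject columns in first-appearance order: art, chem, history, bio, physics; column 2 is chem.
Long rows with student=stu038, subject=chem: max(856, 953, 365) = 953.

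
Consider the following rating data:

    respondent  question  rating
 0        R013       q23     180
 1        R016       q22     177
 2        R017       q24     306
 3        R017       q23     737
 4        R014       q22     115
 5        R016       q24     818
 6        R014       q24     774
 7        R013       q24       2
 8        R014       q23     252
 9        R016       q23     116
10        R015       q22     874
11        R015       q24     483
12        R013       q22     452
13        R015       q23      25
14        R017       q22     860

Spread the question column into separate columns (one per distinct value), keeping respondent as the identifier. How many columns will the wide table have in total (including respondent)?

4

1 column for respondent plus 3 distinct question values → 4 columns.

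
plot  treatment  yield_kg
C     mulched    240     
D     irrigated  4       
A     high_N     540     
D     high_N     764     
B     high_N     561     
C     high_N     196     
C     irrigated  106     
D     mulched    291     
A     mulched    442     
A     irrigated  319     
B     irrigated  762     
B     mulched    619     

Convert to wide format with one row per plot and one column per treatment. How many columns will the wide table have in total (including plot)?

1 column for plot plus 3 distinct treatment values → 4 columns.

4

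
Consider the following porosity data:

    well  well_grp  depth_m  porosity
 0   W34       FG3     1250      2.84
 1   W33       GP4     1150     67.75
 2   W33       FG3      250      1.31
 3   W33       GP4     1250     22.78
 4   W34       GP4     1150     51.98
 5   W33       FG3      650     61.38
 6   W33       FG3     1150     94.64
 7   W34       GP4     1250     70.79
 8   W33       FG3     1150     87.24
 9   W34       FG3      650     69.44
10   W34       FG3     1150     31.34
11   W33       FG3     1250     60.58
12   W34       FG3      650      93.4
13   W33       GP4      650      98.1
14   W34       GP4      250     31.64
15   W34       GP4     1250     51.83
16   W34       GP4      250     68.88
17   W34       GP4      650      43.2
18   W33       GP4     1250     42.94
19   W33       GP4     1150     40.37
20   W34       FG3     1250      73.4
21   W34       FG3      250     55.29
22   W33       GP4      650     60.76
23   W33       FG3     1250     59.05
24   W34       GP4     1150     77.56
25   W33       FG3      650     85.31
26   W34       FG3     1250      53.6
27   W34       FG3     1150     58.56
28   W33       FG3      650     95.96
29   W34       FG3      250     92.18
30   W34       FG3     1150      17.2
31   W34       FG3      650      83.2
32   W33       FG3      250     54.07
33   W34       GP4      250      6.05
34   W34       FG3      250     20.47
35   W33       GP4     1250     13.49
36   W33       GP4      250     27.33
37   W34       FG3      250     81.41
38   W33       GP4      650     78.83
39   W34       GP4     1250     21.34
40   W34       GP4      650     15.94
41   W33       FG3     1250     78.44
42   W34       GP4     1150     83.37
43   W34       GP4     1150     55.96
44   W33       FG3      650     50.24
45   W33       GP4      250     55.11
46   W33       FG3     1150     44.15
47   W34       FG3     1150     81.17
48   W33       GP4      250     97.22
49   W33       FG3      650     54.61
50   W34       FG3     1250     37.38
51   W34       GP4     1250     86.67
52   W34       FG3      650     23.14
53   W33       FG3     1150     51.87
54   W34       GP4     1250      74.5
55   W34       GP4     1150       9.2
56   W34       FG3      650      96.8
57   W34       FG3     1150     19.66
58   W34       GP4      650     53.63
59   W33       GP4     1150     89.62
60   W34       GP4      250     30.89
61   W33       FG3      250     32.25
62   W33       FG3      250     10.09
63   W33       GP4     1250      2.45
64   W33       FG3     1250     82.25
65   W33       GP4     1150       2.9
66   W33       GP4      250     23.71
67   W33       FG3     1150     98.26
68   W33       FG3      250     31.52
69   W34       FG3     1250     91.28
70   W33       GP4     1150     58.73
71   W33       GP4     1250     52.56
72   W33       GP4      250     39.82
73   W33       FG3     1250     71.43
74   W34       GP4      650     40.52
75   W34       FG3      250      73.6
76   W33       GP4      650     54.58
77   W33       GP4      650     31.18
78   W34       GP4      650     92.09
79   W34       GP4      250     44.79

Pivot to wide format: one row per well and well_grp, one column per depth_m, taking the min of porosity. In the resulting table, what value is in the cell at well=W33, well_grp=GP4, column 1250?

Rows with well=W33, well_grp=GP4 and depth_m=1250: porosity values are 22.78, 42.94, 13.49, 2.45, 52.56.
min(22.78, 42.94, 13.49, 2.45, 52.56) = 2.45.

2.45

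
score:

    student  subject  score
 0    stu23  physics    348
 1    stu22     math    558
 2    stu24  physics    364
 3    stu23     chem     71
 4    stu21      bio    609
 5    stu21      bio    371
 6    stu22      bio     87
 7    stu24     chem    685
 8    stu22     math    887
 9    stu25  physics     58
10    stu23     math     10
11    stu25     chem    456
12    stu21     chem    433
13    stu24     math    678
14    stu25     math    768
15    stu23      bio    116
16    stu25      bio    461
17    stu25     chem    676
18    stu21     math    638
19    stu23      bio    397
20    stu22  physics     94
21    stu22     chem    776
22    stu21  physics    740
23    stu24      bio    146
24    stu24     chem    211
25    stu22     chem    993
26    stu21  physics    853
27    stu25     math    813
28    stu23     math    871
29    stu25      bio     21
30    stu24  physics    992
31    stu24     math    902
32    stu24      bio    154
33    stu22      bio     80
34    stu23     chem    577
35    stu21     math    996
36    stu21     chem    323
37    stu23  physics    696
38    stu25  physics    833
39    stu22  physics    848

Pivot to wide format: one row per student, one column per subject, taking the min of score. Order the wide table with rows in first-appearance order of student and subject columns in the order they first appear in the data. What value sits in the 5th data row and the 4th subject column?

21

With rows in first-appearance order of student, row 5 is student=stu25. subject columns in first-appearance order: physics, math, chem, bio; column 4 is bio.
Long rows with student=stu25, subject=bio: min(461, 21) = 21.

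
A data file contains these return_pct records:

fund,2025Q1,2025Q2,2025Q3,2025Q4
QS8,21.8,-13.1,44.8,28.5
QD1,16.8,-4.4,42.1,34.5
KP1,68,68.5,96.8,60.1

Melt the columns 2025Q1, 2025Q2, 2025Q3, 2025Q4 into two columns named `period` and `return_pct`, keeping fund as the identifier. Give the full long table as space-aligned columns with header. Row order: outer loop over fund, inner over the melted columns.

fund  period  return_pct
QS8   2025Q1  21.8      
QS8   2025Q2  -13.1     
QS8   2025Q3  44.8      
QS8   2025Q4  28.5      
QD1   2025Q1  16.8      
QD1   2025Q2  -4.4      
QD1   2025Q3  42.1      
QD1   2025Q4  34.5      
KP1   2025Q1  68        
KP1   2025Q2  68.5      
KP1   2025Q3  96.8      
KP1   2025Q4  60.1      

Each (fund, column) pair becomes one row: 3 × 4 = 12 rows.
For example, (QS8, 2025Q1) → return_pct=21.8.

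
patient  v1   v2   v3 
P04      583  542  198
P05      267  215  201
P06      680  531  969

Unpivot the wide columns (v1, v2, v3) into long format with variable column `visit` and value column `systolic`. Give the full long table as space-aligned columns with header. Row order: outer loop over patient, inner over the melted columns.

patient  visit  systolic
P04      v1     583     
P04      v2     542     
P04      v3     198     
P05      v1     267     
P05      v2     215     
P05      v3     201     
P06      v1     680     
P06      v2     531     
P06      v3     969     

Each (patient, column) pair becomes one row: 3 × 3 = 9 rows.
For example, (P04, v1) → systolic=583.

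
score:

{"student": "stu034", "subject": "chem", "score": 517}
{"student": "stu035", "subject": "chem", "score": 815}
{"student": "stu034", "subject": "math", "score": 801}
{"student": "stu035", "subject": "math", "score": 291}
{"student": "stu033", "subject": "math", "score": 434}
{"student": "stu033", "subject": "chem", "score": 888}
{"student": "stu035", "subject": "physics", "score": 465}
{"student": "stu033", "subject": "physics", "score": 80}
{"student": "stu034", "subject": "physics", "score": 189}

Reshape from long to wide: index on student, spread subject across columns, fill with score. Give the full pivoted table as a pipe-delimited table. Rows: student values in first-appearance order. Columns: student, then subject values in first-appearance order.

Columns: student plus the 3 distinct subject values (chem, math, physics).
For example, row stu034 column chem takes score=517 from the long row (stu034, chem).

| student | chem | math | physics |
| stu034 | 517 | 801 | 189 |
| stu035 | 815 | 291 | 465 |
| stu033 | 888 | 434 | 80 |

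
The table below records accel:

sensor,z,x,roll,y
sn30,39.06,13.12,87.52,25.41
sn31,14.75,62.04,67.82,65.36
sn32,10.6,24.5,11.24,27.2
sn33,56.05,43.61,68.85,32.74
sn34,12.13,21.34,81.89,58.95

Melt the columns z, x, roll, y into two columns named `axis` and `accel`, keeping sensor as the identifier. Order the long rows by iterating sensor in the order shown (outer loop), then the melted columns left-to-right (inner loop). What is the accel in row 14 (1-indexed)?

43.61

20 rows total (5 × 4). Row 14: index ⌊(14-1)/4⌋ = 3 into sensor → sn33; (14-1) mod 4 = 1 into the melted columns → x.
So row 14 is (sn33, x, 43.61); accel = 43.61.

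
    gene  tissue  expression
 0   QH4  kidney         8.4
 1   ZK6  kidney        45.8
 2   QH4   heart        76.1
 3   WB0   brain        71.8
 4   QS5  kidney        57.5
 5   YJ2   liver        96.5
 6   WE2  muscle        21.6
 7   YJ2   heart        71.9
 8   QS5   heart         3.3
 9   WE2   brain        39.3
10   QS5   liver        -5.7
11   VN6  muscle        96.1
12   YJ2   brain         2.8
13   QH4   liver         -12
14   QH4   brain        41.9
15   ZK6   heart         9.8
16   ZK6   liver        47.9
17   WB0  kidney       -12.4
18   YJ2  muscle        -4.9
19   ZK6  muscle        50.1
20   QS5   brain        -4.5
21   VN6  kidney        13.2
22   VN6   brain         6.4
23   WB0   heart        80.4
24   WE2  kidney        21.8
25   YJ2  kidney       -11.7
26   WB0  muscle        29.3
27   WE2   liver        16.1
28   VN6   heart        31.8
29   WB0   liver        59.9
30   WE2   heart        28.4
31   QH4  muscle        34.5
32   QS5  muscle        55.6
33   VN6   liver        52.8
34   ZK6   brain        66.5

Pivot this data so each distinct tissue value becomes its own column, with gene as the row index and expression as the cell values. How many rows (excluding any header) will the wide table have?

7 distinct gene values → 7 rows.

7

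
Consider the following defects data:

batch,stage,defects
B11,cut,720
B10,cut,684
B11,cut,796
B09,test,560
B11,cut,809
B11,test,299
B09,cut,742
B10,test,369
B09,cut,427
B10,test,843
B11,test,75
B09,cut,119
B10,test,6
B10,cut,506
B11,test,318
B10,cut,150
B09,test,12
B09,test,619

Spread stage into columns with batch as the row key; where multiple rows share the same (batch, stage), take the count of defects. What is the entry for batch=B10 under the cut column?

Rows with batch=B10 and stage=cut: defects values are 684, 506, 150.
3 rows match — count = 3.

3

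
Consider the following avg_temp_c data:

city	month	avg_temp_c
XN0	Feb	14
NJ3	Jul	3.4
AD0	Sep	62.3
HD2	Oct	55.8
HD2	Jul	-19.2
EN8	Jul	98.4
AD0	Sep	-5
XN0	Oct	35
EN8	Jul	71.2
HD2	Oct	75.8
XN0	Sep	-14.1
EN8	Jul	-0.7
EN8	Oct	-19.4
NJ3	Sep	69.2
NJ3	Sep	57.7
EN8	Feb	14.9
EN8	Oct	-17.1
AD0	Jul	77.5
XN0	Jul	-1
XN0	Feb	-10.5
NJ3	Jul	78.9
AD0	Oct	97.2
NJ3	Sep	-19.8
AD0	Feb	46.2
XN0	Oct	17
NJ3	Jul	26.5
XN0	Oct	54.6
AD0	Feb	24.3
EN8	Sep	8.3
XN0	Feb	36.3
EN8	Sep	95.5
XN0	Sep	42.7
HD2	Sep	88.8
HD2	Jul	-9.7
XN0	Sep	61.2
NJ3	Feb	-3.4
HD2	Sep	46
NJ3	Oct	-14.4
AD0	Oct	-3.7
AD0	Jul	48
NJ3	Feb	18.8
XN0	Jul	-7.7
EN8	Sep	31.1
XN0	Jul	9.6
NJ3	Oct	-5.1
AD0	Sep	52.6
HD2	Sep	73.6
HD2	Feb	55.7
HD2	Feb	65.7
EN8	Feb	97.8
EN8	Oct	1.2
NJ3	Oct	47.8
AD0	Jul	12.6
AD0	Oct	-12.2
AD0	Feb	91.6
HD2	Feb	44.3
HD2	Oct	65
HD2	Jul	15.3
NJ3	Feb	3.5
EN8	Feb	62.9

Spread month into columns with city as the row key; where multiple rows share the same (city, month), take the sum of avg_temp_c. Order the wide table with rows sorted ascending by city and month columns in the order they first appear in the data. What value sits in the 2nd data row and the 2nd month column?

With rows sorted ascending by city, row 2 is city=EN8. month columns in first-appearance order: Feb, Jul, Sep, Oct; column 2 is Jul.
Long rows with city=EN8, month=Jul: 98.4 + 71.2 + -0.7 = 168.9.

168.9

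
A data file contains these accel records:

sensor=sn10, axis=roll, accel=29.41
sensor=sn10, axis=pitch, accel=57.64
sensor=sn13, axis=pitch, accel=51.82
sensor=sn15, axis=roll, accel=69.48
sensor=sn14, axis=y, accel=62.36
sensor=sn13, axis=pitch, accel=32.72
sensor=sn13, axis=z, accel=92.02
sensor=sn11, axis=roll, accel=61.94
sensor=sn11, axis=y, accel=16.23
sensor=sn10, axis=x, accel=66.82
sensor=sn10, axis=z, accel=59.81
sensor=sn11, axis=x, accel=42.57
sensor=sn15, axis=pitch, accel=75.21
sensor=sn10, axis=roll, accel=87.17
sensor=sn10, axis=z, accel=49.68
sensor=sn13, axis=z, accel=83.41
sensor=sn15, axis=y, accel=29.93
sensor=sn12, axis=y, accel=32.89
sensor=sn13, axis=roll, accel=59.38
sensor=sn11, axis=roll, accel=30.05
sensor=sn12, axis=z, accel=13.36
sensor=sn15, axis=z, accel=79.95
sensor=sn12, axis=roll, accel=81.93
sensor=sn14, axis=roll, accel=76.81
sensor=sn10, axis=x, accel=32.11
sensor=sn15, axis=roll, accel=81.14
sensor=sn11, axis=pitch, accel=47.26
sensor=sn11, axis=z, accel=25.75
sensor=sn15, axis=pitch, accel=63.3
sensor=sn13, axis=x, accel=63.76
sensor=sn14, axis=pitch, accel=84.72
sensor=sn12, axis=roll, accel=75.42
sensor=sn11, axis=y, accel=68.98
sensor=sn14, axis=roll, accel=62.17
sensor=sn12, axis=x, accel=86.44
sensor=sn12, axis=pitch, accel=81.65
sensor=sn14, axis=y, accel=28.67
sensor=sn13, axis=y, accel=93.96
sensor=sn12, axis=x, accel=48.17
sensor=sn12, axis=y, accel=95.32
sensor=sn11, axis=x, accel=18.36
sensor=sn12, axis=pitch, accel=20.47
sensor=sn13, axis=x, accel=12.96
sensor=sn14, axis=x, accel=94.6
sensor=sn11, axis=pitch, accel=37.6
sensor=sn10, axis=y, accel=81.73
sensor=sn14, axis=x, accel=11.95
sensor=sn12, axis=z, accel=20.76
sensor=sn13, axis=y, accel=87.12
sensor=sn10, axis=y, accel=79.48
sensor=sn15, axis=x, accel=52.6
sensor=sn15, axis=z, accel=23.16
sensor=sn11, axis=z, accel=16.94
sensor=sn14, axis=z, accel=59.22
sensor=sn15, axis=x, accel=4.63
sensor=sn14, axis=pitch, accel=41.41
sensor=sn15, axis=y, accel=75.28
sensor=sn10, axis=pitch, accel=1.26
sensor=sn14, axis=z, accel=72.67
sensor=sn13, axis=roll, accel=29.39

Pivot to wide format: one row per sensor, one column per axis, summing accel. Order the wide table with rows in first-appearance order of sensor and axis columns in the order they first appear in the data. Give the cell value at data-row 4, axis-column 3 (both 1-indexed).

91.03

With rows in first-appearance order of sensor, row 4 is sensor=sn14. axis columns in first-appearance order: roll, pitch, y, z, x; column 3 is y.
Long rows with sensor=sn14, axis=y: 62.36 + 28.67 = 91.03.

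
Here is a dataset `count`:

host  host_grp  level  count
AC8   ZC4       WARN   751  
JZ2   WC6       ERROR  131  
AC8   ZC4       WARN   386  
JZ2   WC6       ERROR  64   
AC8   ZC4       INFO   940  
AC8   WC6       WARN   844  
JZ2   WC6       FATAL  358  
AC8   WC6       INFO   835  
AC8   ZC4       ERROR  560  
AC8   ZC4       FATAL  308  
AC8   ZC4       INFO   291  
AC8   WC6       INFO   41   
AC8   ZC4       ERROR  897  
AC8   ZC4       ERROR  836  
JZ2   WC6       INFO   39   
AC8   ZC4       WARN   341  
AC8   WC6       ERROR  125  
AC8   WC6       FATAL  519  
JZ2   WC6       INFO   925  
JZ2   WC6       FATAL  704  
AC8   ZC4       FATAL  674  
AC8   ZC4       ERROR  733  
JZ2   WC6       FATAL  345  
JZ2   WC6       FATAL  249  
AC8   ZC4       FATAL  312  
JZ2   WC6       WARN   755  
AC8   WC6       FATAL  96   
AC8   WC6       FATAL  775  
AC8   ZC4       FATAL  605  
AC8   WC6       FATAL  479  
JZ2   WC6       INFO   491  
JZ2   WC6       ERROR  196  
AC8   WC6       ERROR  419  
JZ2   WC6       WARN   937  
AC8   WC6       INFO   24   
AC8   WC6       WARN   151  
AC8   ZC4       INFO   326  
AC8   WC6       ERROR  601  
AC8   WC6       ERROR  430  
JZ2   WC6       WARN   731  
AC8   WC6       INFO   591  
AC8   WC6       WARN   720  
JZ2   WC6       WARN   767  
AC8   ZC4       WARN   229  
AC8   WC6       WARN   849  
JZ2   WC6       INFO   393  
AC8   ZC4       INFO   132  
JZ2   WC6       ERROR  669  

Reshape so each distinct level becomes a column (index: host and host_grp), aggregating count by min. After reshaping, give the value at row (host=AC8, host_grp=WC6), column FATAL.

Rows with host=AC8, host_grp=WC6 and level=FATAL: count values are 519, 96, 775, 479.
min(519, 96, 775, 479) = 96.

96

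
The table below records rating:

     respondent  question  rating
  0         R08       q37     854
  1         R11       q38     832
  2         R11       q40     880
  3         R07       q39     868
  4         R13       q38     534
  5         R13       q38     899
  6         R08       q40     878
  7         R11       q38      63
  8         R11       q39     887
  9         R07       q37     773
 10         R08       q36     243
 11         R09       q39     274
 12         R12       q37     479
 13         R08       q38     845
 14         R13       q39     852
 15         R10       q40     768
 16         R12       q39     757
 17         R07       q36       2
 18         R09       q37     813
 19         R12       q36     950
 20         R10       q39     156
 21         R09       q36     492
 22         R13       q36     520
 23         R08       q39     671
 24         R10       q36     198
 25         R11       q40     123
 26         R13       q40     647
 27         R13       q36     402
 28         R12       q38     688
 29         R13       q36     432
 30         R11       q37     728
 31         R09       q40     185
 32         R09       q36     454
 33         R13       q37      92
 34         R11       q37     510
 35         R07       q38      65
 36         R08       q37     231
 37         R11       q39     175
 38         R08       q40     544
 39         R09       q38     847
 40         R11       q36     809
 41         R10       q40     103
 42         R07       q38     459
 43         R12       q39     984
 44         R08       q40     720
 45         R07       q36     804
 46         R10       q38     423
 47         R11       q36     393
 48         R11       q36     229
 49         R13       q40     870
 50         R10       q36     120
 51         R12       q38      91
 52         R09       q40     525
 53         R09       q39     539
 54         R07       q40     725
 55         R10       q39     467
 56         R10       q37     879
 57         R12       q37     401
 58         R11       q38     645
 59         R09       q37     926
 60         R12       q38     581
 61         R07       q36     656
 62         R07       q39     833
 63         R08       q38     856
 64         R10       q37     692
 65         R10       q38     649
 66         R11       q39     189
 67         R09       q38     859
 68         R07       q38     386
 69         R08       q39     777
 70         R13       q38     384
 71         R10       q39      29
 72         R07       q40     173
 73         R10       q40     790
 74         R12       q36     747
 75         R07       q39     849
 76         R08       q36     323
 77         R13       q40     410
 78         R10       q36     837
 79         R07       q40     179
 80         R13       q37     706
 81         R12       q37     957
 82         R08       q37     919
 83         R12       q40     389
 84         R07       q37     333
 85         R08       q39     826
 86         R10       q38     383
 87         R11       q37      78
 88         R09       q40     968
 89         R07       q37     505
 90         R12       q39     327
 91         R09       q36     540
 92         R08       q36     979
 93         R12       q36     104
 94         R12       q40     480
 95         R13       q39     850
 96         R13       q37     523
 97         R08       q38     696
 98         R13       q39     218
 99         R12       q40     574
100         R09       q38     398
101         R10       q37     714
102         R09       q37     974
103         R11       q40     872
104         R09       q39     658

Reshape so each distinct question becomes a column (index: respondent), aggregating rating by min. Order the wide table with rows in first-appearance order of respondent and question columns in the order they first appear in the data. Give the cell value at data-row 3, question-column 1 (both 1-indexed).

With rows in first-appearance order of respondent, row 3 is respondent=R07. question columns in first-appearance order: q37, q38, q40, q39, q36; column 1 is q37.
Long rows with respondent=R07, question=q37: min(773, 333, 505) = 333.

333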